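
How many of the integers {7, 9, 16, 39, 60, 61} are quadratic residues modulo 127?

(7/127) = -1 → non-residue.
(9/127) = +1 → QR.
(16/127) = +1 → QR.
(39/127) = -1 → non-residue.
(60/127) = +1 → QR.
(61/127) = +1 → QR.
Total quadratic residues among the 6: 4.

4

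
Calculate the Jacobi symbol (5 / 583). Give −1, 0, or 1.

-1

Reciprocity: 5 ≡ 1 and 583 ≡ 3 (mod 4), so (5/583) = +(583/5).
Reduce top mod 5: now compute (3/5).
Reciprocity: 3 ≡ 3 and 5 ≡ 1 (mod 4), so (3/5) = +(5/3).
Reduce top mod 3: now compute (2/3).
Pull out 2: since 3 ≡ 3 (mod 8), (2/3) = -1.
Reached (1/3) = 1. Collecting the sign flips along the way, the symbol is -1.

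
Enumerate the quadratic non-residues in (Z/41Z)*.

3,6,7,11,12,13,14,15,17,19,22,24,26,27,28,29,30,34,35,38

Square k = 1,…,20 (k and 41−k give the same square):
1²=1, 2²=4, 3²=9, 4²=16, 5²=25, 6²=36, 7²≡8, 8²≡23, 9²≡40, 10²≡18, 11²≡39, 12²≡21, 13²≡5, 14²≡32, 15²≡20, 16²≡10, 17²≡2, 18²≡37, 19²≡33, 20²≡31 (mod 41).
The residues are {1, 2, 4, 5, 8, 9, 10, 16, 18, 20, 21, 23, 25, 31, 32, 33, 36, 37, 39, 40}; the non-residues are the remaining 20 nonzero classes.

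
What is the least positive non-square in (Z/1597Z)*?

(2/1597) = −1, so 2 is the smallest positive non-residue mod 1597.

2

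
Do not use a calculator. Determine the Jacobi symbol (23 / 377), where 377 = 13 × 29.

Reciprocity: 23 ≡ 3 and 377 ≡ 1 (mod 4), so (23/377) = +(377/23).
Reduce top mod 23: now compute (9/23).
Reciprocity: 9 ≡ 1 and 23 ≡ 3 (mod 4), so (9/23) = +(23/9).
Reduce top mod 9: now compute (5/9).
Reciprocity: 5 ≡ 1 and 9 ≡ 1 (mod 4), so (5/9) = +(9/5).
Reduce top mod 5: now compute (4/5).
Pull out 2^2: since 5 ≡ 5 (mod 8), (2/5) = -1, so (2/5)^2 = +1.
Reached (1/5) = 1. Collecting the sign flips along the way, the symbol is +1.

1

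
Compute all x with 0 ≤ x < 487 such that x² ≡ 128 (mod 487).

Since 487 ≡ 3 (mod 4), a square root of 128 is 128^((487+1)/4) = 128^122 mod 487.
Repeated squaring: 128^2≡313, 128^4≡82, 128^8≡393, 128^16≡70, 128^32≡30, 128^64≡413 (mod 487).
128^122 = 128^(64+32+16+8+2) ≡ 241 (mod 487).
Check: 241² = 58081 ≡ 128 (mod 487). The two roots are 241 and 246.

241, 246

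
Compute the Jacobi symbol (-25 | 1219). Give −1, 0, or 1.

First reduce: -25 ≡ 1194 (mod 1219).
Pull out 2: since 1219 ≡ 3 (mod 8), (2/1219) = -1.
Reciprocity: 597 ≡ 1 and 1219 ≡ 3 (mod 4), so (597/1219) = +(1219/597).
Reduce top mod 597: now compute (25/597).
Reciprocity: 25 ≡ 1 and 597 ≡ 1 (mod 4), so (25/597) = +(597/25).
Reduce top mod 25: now compute (22/25).
Pull out 2: since 25 ≡ 1 (mod 8), (2/25) = +1.
Reciprocity: 11 ≡ 3 and 25 ≡ 1 (mod 4), so (11/25) = +(25/11).
Reduce top mod 11: now compute (3/11).
Reciprocity: 3 ≡ 3 and 11 ≡ 3 (mod 4), so (3/11) = −(11/3).
Reduce top mod 3: now compute (2/3).
Pull out 2: since 3 ≡ 3 (mod 8), (2/3) = -1.
Reached (1/3) = 1. Collecting the sign flips along the way, the symbol is -1.

-1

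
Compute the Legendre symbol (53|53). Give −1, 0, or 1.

First reduce: 53 ≡ 0 (mod 53).
Top reduces to 0: gcd > 1, so the symbol is 0.

0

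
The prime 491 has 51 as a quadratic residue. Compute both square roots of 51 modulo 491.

Since 491 ≡ 3 (mod 4), a square root of 51 is 51^((491+1)/4) = 51^123 mod 491.
Repeated squaring: 51^2≡146, 51^4≡203, 51^8≡456, 51^16≡243, 51^32≡129, 51^64≡438 (mod 491).
51^123 = 51^(64+32+16+8+2+1) ≡ 289 (mod 491).
Check: 289² = 83521 ≡ 51 (mod 491). The two roots are 202 and 289.

202, 289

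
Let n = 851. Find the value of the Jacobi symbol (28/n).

Pull out 2^2: since 851 ≡ 3 (mod 8), (2/851) = -1, so (2/851)^2 = +1.
Reciprocity: 7 ≡ 3 and 851 ≡ 3 (mod 4), so (7/851) = −(851/7).
Reduce top mod 7: now compute (4/7).
Pull out 2^2: since 7 ≡ 7 (mod 8), (2/7) = +1, so (2/7)^2 = +1.
Reached (1/7) = 1. Collecting the sign flips along the way, the symbol is -1.

-1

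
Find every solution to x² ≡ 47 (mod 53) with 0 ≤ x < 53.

10, 43

53 ≡ 1 (mod 4), so we find a root by search.
Trying successive values, 10² = 100 ≡ 47 (mod 53). The other root is 53 − 10 = 43.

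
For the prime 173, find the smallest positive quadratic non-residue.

(2/173) = −1, so 2 is the smallest positive non-residue mod 173.

2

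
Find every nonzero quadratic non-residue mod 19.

2,3,8,10,12,13,14,15,18

Square k = 1,…,9 (k and 19−k give the same square):
1²=1, 2²=4, 3²=9, 4²=16, 5²≡6, 6²≡17, 7²≡11, 8²≡7, 9²≡5 (mod 19).
The residues are {1, 4, 5, 6, 7, 9, 11, 16, 17}; the non-residues are the remaining 9 nonzero classes.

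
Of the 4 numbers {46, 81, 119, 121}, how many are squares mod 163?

4

(46/163) = +1 → QR.
(81/163) = +1 → QR.
(119/163) = +1 → QR.
(121/163) = +1 → QR.
Total quadratic residues among the 4: 4.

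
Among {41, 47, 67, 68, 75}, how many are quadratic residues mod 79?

1

(41/79) = -1 → non-residue.
(47/79) = -1 → non-residue.
(67/79) = +1 → QR.
(68/79) = -1 → non-residue.
(75/79) = -1 → non-residue.
Total quadratic residues among the 5: 1.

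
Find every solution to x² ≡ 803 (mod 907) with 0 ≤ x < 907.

365, 542

Since 907 ≡ 3 (mod 4), a square root of 803 is 803^((907+1)/4) = 803^227 mod 907.
Repeated squaring: 803^2≡839, 803^4≡89, 803^8≡665, 803^16≡516, 803^32≡505, 803^64≡158, 803^128≡475 (mod 907).
803^227 = 803^(128+64+32+2+1) ≡ 365 (mod 907).
Check: 365² = 133225 ≡ 803 (mod 907). The two roots are 365 and 542.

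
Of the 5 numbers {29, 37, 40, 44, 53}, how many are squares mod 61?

(29/61) = -1 → non-residue.
(37/61) = -1 → non-residue.
(40/61) = -1 → non-residue.
(44/61) = -1 → non-residue.
(53/61) = -1 → non-residue.
Total quadratic residues among the 5: 0.

0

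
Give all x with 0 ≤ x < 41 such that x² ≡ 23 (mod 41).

8, 33

41 ≡ 1 (mod 4), so we find a root by search.
Trying successive values, 8² = 64 ≡ 23 (mod 41). The other root is 41 − 8 = 33.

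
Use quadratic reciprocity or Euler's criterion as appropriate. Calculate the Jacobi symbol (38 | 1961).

Pull out 2: since 1961 ≡ 1 (mod 8), (2/1961) = +1.
Reciprocity: 19 ≡ 3 and 1961 ≡ 1 (mod 4), so (19/1961) = +(1961/19).
Reduce top mod 19: now compute (4/19).
Pull out 2^2: since 19 ≡ 3 (mod 8), (2/19) = -1, so (2/19)^2 = +1.
Reached (1/19) = 1. Collecting the sign flips along the way, the symbol is +1.

1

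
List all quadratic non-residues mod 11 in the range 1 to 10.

Square k = 1,…,5 (k and 11−k give the same square):
1²=1, 2²=4, 3²=9, 4²≡5, 5²≡3 (mod 11).
The residues are {1, 3, 4, 5, 9}; the non-residues are the remaining 5 nonzero classes.

2,6,7,8,10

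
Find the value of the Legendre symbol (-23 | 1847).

-1

First reduce: -23 ≡ 1824 (mod 1847).
Pull out 2^5: since 1847 ≡ 7 (mod 8), (2/1847) = +1, so (2/1847)^5 = +1.
Reciprocity: 57 ≡ 1 and 1847 ≡ 3 (mod 4), so (57/1847) = +(1847/57).
Reduce top mod 57: now compute (23/57).
Reciprocity: 23 ≡ 3 and 57 ≡ 1 (mod 4), so (23/57) = +(57/23).
Reduce top mod 23: now compute (11/23).
Reciprocity: 11 ≡ 3 and 23 ≡ 3 (mod 4), so (11/23) = −(23/11).
Reduce top mod 11: now compute (1/11).
Reached (1/11) = 1. Collecting the sign flips along the way, the symbol is -1.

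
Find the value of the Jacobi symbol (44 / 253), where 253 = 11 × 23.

0

Pull out 2^2: since 253 ≡ 5 (mod 8), (2/253) = -1, so (2/253)^2 = +1.
Reciprocity: 11 ≡ 3 and 253 ≡ 1 (mod 4), so (11/253) = +(253/11).
Reduce top mod 11: now compute (0/11).
Top reduces to 0: gcd > 1, so the symbol is 0.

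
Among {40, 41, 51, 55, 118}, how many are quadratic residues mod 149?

(40/149) = -1 → non-residue.
(41/149) = -1 → non-residue.
(51/149) = -1 → non-residue.
(55/149) = -1 → non-residue.
(118/149) = +1 → QR.
Total quadratic residues among the 5: 1.

1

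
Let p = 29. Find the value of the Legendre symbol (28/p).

Pull out 2^2: since 29 ≡ 5 (mod 8), (2/29) = -1, so (2/29)^2 = +1.
Reciprocity: 7 ≡ 3 and 29 ≡ 1 (mod 4), so (7/29) = +(29/7).
Reduce top mod 7: now compute (1/7).
Reached (1/7) = 1. Collecting the sign flips along the way, the symbol is +1.

1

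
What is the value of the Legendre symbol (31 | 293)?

Euler's criterion: (31/293) ≡ 31^146 (mod 293).
31^2 ≡ 82 (mod 293)
31^4 ≡ 278 (mod 293)
31^8 ≡ 225 (mod 293)
31^16 ≡ 229 (mod 293)
31^32 ≡ 287 (mod 293)
31^64 ≡ 36 (mod 293)
31^128 ≡ 124 (mod 293)
31^146 = 31^(128+16+2) ≡ 1 (mod 293).
Result is 1, so (31/293) = 1.

1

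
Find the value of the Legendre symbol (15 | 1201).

1

Reciprocity: 15 ≡ 3 and 1201 ≡ 1 (mod 4), so (15/1201) = +(1201/15).
Reduce top mod 15: now compute (1/15).
Reached (1/15) = 1. Collecting the sign flips along the way, the symbol is +1.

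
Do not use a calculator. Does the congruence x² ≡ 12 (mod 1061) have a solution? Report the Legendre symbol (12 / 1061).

-1

Euler's criterion: (12/1061) ≡ 12^530 (mod 1061).
12^2 ≡ 144 (mod 1061)
12^4 ≡ 577 (mod 1061)
12^8 ≡ 836 (mod 1061)
12^16 ≡ 758 (mod 1061)
12^32 ≡ 563 (mod 1061)
12^64 ≡ 791 (mod 1061)
12^128 ≡ 752 (mod 1061)
12^256 ≡ 1052 (mod 1061)
12^512 ≡ 81 (mod 1061)
12^530 = 12^(512+16+2) ≡ 1060 (mod 1061).
Result is 1060 ≡ −1, so (12/1061) = −1.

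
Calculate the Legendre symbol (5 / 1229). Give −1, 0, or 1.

1

Reciprocity: 5 ≡ 1 and 1229 ≡ 1 (mod 4), so (5/1229) = +(1229/5).
Reduce top mod 5: now compute (4/5).
Pull out 2^2: since 5 ≡ 5 (mod 8), (2/5) = -1, so (2/5)^2 = +1.
Reached (1/5) = 1. Collecting the sign flips along the way, the symbol is +1.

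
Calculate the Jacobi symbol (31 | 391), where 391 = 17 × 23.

Reciprocity: 31 ≡ 3 and 391 ≡ 3 (mod 4), so (31/391) = −(391/31).
Reduce top mod 31: now compute (19/31).
Reciprocity: 19 ≡ 3 and 31 ≡ 3 (mod 4), so (19/31) = −(31/19).
Reduce top mod 19: now compute (12/19).
Pull out 2^2: since 19 ≡ 3 (mod 8), (2/19) = -1, so (2/19)^2 = +1.
Reciprocity: 3 ≡ 3 and 19 ≡ 3 (mod 4), so (3/19) = −(19/3).
Reduce top mod 3: now compute (1/3).
Reached (1/3) = 1. Collecting the sign flips along the way, the symbol is -1.

-1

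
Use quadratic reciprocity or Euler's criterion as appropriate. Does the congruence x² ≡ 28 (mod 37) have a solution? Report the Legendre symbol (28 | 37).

Pull out 2^2: since 37 ≡ 5 (mod 8), (2/37) = -1, so (2/37)^2 = +1.
Reciprocity: 7 ≡ 3 and 37 ≡ 1 (mod 4), so (7/37) = +(37/7).
Reduce top mod 7: now compute (2/7).
Pull out 2: since 7 ≡ 7 (mod 8), (2/7) = +1.
Reached (1/7) = 1. Collecting the sign flips along the way, the symbol is +1.

1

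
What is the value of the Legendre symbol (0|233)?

0

Top reduces to 0: gcd > 1, so the symbol is 0.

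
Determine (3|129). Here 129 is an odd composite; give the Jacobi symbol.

Reciprocity: 3 ≡ 3 and 129 ≡ 1 (mod 4), so (3/129) = +(129/3).
Reduce top mod 3: now compute (0/3).
Top reduces to 0: gcd > 1, so the symbol is 0.

0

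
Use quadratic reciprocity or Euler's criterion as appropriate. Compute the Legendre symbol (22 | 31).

Pull out 2: since 31 ≡ 7 (mod 8), (2/31) = +1.
Reciprocity: 11 ≡ 3 and 31 ≡ 3 (mod 4), so (11/31) = −(31/11).
Reduce top mod 11: now compute (9/11).
Reciprocity: 9 ≡ 1 and 11 ≡ 3 (mod 4), so (9/11) = +(11/9).
Reduce top mod 9: now compute (2/9).
Pull out 2: since 9 ≡ 1 (mod 8), (2/9) = +1.
Reached (1/9) = 1. Collecting the sign flips along the way, the symbol is -1.

-1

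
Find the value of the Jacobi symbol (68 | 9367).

0

Pull out 2^2: since 9367 ≡ 7 (mod 8), (2/9367) = +1, so (2/9367)^2 = +1.
Reciprocity: 17 ≡ 1 and 9367 ≡ 3 (mod 4), so (17/9367) = +(9367/17).
Reduce top mod 17: now compute (0/17).
Top reduces to 0: gcd > 1, so the symbol is 0.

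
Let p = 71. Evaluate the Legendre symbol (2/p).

1

Pull out 2: since 71 ≡ 7 (mod 8), (2/71) = +1.
Reached (1/71) = 1. Collecting the sign flips along the way, the symbol is +1.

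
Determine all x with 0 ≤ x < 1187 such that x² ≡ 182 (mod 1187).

Since 1187 ≡ 3 (mod 4), a square root of 182 is 182^((1187+1)/4) = 182^297 mod 1187.
Repeated squaring: 182^2≡1075, 182^4≡674, 182^8≡842, 182^16≡325, 182^32≡1169, 182^64≡324, 182^128≡520, 182^256≡951 (mod 1187).
182^297 = 182^(256+32+8+1) ≡ 37 (mod 1187).
Check: 37² = 1369 ≡ 182 (mod 1187). The two roots are 37 and 1150.

37, 1150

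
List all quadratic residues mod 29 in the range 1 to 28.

1 4 5 6 7 9 13 16 20 22 23 24 25 28

Square k = 1,…,14 (k and 29−k give the same square):
1²=1, 2²=4, 3²=9, 4²=16, 5²=25, 6²≡7, 7²≡20, 8²≡6, 9²≡23, 10²≡13, 11²≡5, 12²≡28, 13²≡24, 14²≡22 (mod 29).
So the quadratic residues mod 29 are {1, 4, 5, 6, 7, 9, 13, 16, 20, 22, 23, 24, 25, 28}.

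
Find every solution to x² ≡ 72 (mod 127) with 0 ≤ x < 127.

Since 127 ≡ 3 (mod 4), a square root of 72 is 72^((127+1)/4) = 72^32 mod 127.
Repeated squaring: 72^2≡104, 72^4≡21, 72^8≡60, 72^16≡44, 72^32≡31 (mod 127).
72^32 = 72^(32) ≡ 31 (mod 127).
Check: 31² = 961 ≡ 72 (mod 127). The two roots are 31 and 96.

31, 96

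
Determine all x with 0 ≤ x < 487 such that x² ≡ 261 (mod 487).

47, 440

Since 487 ≡ 3 (mod 4), a square root of 261 is 261^((487+1)/4) = 261^122 mod 487.
Repeated squaring: 261^2≡428, 261^4≡72, 261^8≡314, 261^16≡222, 261^32≡97, 261^64≡156 (mod 487).
261^122 = 261^(64+32+16+8+2) ≡ 440 (mod 487).
Check: 440² = 193600 ≡ 261 (mod 487). The two roots are 47 and 440.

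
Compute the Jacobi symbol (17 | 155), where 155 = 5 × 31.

1

Reciprocity: 17 ≡ 1 and 155 ≡ 3 (mod 4), so (17/155) = +(155/17).
Reduce top mod 17: now compute (2/17).
Pull out 2: since 17 ≡ 1 (mod 8), (2/17) = +1.
Reached (1/17) = 1. Collecting the sign flips along the way, the symbol is +1.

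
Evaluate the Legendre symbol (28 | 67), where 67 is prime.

-1

Pull out 2^2: since 67 ≡ 3 (mod 8), (2/67) = -1, so (2/67)^2 = +1.
Reciprocity: 7 ≡ 3 and 67 ≡ 3 (mod 4), so (7/67) = −(67/7).
Reduce top mod 7: now compute (4/7).
Pull out 2^2: since 7 ≡ 7 (mod 8), (2/7) = +1, so (2/7)^2 = +1.
Reached (1/7) = 1. Collecting the sign flips along the way, the symbol is -1.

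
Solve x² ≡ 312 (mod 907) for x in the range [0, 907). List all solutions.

Since 907 ≡ 3 (mod 4), a square root of 312 is 312^((907+1)/4) = 312^227 mod 907.
Repeated squaring: 312^2≡295, 312^4≡860, 312^8≡395, 312^16≡21, 312^32≡441, 312^64≡383, 312^128≡662 (mod 907).
312^227 = 312^(128+64+32+2+1) ≡ 485 (mod 907).
Check: 485² = 235225 ≡ 312 (mod 907). The two roots are 422 and 485.

422, 485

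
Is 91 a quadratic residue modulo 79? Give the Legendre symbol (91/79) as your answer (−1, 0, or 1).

-1

Euler's criterion: (91/79) ≡ 12^39 (mod 79).
12^2 ≡ 65 (mod 79)
12^4 ≡ 38 (mod 79)
12^8 ≡ 22 (mod 79)
12^16 ≡ 10 (mod 79)
12^32 ≡ 21 (mod 79)
12^39 = 12^(32+4+2+1) ≡ 78 (mod 79).
Result is 78 ≡ −1, so (91/79) = −1.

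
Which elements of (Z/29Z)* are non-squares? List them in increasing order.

Square k = 1,…,14 (k and 29−k give the same square):
1²=1, 2²=4, 3²=9, 4²=16, 5²=25, 6²≡7, 7²≡20, 8²≡6, 9²≡23, 10²≡13, 11²≡5, 12²≡28, 13²≡24, 14²≡22 (mod 29).
The residues are {1, 4, 5, 6, 7, 9, 13, 16, 20, 22, 23, 24, 25, 28}; the non-residues are the remaining 14 nonzero classes.

2, 3, 8, 10, 11, 12, 14, 15, 17, 18, 19, 21, 26, 27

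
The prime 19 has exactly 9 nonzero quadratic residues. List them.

1 4 5 6 7 9 11 16 17

Square k = 1,…,9 (k and 19−k give the same square):
1²=1, 2²=4, 3²=9, 4²=16, 5²≡6, 6²≡17, 7²≡11, 8²≡7, 9²≡5 (mod 19).
So the quadratic residues mod 19 are {1, 4, 5, 6, 7, 9, 11, 16, 17}.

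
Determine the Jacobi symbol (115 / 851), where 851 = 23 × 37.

0

Reciprocity: 115 ≡ 3 and 851 ≡ 3 (mod 4), so (115/851) = −(851/115).
Reduce top mod 115: now compute (46/115).
Pull out 2: since 115 ≡ 3 (mod 8), (2/115) = -1.
Reciprocity: 23 ≡ 3 and 115 ≡ 3 (mod 4), so (23/115) = −(115/23).
Reduce top mod 23: now compute (0/23).
Top reduces to 0: gcd > 1, so the symbol is 0.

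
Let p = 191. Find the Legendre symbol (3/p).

Reciprocity: 3 ≡ 3 and 191 ≡ 3 (mod 4), so (3/191) = −(191/3).
Reduce top mod 3: now compute (2/3).
Pull out 2: since 3 ≡ 3 (mod 8), (2/3) = -1.
Reached (1/3) = 1. Collecting the sign flips along the way, the symbol is +1.

1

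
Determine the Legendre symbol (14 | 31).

1

Euler's criterion: (14/31) ≡ 14^15 (mod 31).
14^2 ≡ 10 (mod 31)
14^4 ≡ 7 (mod 31)
14^8 ≡ 18 (mod 31)
14^15 = 14^(8+4+2+1) ≡ 1 (mod 31).
Result is 1, so (14/31) = 1.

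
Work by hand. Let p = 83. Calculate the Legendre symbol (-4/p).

-1

First reduce: -4 ≡ 79 (mod 83).
Reciprocity: 79 ≡ 3 and 83 ≡ 3 (mod 4), so (79/83) = −(83/79).
Reduce top mod 79: now compute (4/79).
Pull out 2^2: since 79 ≡ 7 (mod 8), (2/79) = +1, so (2/79)^2 = +1.
Reached (1/79) = 1. Collecting the sign flips along the way, the symbol is -1.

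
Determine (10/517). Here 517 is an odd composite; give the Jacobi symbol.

1

Pull out 2: since 517 ≡ 5 (mod 8), (2/517) = -1.
Reciprocity: 5 ≡ 1 and 517 ≡ 1 (mod 4), so (5/517) = +(517/5).
Reduce top mod 5: now compute (2/5).
Pull out 2: since 5 ≡ 5 (mod 8), (2/5) = -1.
Reached (1/5) = 1. Collecting the sign flips along the way, the symbol is +1.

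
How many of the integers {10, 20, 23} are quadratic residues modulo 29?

(10/29) = -1 → non-residue.
(20/29) = +1 → QR.
(23/29) = +1 → QR.
Total quadratic residues among the 3: 2.

2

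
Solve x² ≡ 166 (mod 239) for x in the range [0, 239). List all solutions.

40, 199

Since 239 ≡ 3 (mod 4), a square root of 166 is 166^((239+1)/4) = 166^60 mod 239.
Repeated squaring: 166^2≡71, 166^4≡22, 166^8≡6, 166^16≡36, 166^32≡101 (mod 239).
166^60 = 166^(32+16+8+4) ≡ 40 (mod 239).
Check: 40² = 1600 ≡ 166 (mod 239). The two roots are 40 and 199.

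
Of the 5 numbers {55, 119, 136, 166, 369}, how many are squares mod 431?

3

(55/431) = +1 → QR.
(119/431) = +1 → QR.
(136/431) = -1 → non-residue.
(166/431) = -1 → non-residue.
(369/431) = +1 → QR.
Total quadratic residues among the 5: 3.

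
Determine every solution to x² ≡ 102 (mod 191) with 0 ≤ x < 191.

Since 191 ≡ 3 (mod 4), a square root of 102 is 102^((191+1)/4) = 102^48 mod 191.
Repeated squaring: 102^2≡90, 102^4≡78, 102^8≡163, 102^16≡20, 102^32≡18 (mod 191).
102^48 = 102^(32+16) ≡ 169 (mod 191).
Check: 169² = 28561 ≡ 102 (mod 191). The two roots are 22 and 169.

22, 169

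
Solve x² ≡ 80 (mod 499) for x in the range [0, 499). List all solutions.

200, 299

Since 499 ≡ 3 (mod 4), a square root of 80 is 80^((499+1)/4) = 80^125 mod 499.
Repeated squaring: 80^2≡412, 80^4≡84, 80^8≡70, 80^16≡409, 80^32≡116, 80^64≡482 (mod 499).
80^125 = 80^(64+32+16+8+4+1) ≡ 299 (mod 499).
Check: 299² = 89401 ≡ 80 (mod 499). The two roots are 200 and 299.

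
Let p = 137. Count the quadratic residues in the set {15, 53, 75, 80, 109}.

2

(15/137) = +1 → QR.
(53/137) = -1 → non-residue.
(75/137) = -1 → non-residue.
(80/137) = -1 → non-residue.
(109/137) = +1 → QR.
Total quadratic residues among the 5: 2.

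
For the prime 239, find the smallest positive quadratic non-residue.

(2/239) = +1, so 2 is a residue.
(3/239) = +1, so 3 is a residue.
(4/239) = +1, so 4 is a residue.
(5/239) = +1, so 5 is a residue.
(6/239) = +1, so 6 is a residue.
(7/239) = −1, so 7 is the smallest positive non-residue mod 239.

7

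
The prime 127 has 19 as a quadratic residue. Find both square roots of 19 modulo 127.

Since 127 ≡ 3 (mod 4), a square root of 19 is 19^((127+1)/4) = 19^32 mod 127.
Repeated squaring: 19^2≡107, 19^4≡19, 19^8≡107, 19^16≡19, 19^32≡107 (mod 127).
19^32 = 19^(32) ≡ 107 (mod 127).
Check: 107² = 11449 ≡ 19 (mod 127). The two roots are 20 and 107.

20, 107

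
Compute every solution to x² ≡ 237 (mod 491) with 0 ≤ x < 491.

168, 323

Since 491 ≡ 3 (mod 4), a square root of 237 is 237^((491+1)/4) = 237^123 mod 491.
Repeated squaring: 237^2≡195, 237^4≡218, 237^8≡388, 237^16≡298, 237^32≡424, 237^64≡70 (mod 491).
237^123 = 237^(64+32+16+8+2+1) ≡ 168 (mod 491).
Check: 168² = 28224 ≡ 237 (mod 491). The two roots are 168 and 323.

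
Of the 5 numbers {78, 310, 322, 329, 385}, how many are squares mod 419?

2

(78/419) = -1 → non-residue.
(310/419) = +1 → QR.
(322/419) = -1 → non-residue.
(329/419) = +1 → QR.
(385/419) = -1 → non-residue.
Total quadratic residues among the 5: 2.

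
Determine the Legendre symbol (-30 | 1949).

1

First reduce: -30 ≡ 1919 (mod 1949).
Reciprocity: 1919 ≡ 3 and 1949 ≡ 1 (mod 4), so (1919/1949) = +(1949/1919).
Reduce top mod 1919: now compute (30/1919).
Pull out 2: since 1919 ≡ 7 (mod 8), (2/1919) = +1.
Reciprocity: 15 ≡ 3 and 1919 ≡ 3 (mod 4), so (15/1919) = −(1919/15).
Reduce top mod 15: now compute (14/15).
Pull out 2: since 15 ≡ 7 (mod 8), (2/15) = +1.
Reciprocity: 7 ≡ 3 and 15 ≡ 3 (mod 4), so (7/15) = −(15/7).
Reduce top mod 7: now compute (1/7).
Reached (1/7) = 1. Collecting the sign flips along the way, the symbol is +1.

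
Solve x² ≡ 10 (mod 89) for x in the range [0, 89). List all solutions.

89 ≡ 1 (mod 4), so we find a root by search.
Trying successive values, 30² = 900 ≡ 10 (mod 89). The other root is 89 − 30 = 59.

30, 59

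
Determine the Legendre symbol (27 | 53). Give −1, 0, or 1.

Reciprocity: 27 ≡ 3 and 53 ≡ 1 (mod 4), so (27/53) = +(53/27).
Reduce top mod 27: now compute (26/27).
Pull out 2: since 27 ≡ 3 (mod 8), (2/27) = -1.
Reciprocity: 13 ≡ 1 and 27 ≡ 3 (mod 4), so (13/27) = +(27/13).
Reduce top mod 13: now compute (1/13).
Reached (1/13) = 1. Collecting the sign flips along the way, the symbol is -1.

-1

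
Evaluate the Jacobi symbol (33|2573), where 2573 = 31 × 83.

Reciprocity: 33 ≡ 1 and 2573 ≡ 1 (mod 4), so (33/2573) = +(2573/33).
Reduce top mod 33: now compute (32/33).
Pull out 2^5: since 33 ≡ 1 (mod 8), (2/33) = +1, so (2/33)^5 = +1.
Reached (1/33) = 1. Collecting the sign flips along the way, the symbol is +1.

1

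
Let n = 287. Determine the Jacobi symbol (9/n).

1

Reciprocity: 9 ≡ 1 and 287 ≡ 3 (mod 4), so (9/287) = +(287/9).
Reduce top mod 9: now compute (8/9).
Pull out 2^3: since 9 ≡ 1 (mod 8), (2/9) = +1, so (2/9)^3 = +1.
Reached (1/9) = 1. Collecting the sign flips along the way, the symbol is +1.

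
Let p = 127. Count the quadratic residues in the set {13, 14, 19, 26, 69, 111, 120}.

(13/127) = +1 → QR.
(14/127) = -1 → non-residue.
(19/127) = +1 → QR.
(26/127) = +1 → QR.
(69/127) = +1 → QR.
(111/127) = -1 → non-residue.
(120/127) = +1 → QR.
Total quadratic residues among the 7: 5.

5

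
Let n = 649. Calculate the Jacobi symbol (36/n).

1

Pull out 2^2: since 649 ≡ 1 (mod 8), (2/649) = +1, so (2/649)^2 = +1.
Reciprocity: 9 ≡ 1 and 649 ≡ 1 (mod 4), so (9/649) = +(649/9).
Reduce top mod 9: now compute (1/9).
Reached (1/9) = 1. Collecting the sign flips along the way, the symbol is +1.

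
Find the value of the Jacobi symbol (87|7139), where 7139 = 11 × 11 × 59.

Reciprocity: 87 ≡ 3 and 7139 ≡ 3 (mod 4), so (87/7139) = −(7139/87).
Reduce top mod 87: now compute (5/87).
Reciprocity: 5 ≡ 1 and 87 ≡ 3 (mod 4), so (5/87) = +(87/5).
Reduce top mod 5: now compute (2/5).
Pull out 2: since 5 ≡ 5 (mod 8), (2/5) = -1.
Reached (1/5) = 1. Collecting the sign flips along the way, the symbol is +1.

1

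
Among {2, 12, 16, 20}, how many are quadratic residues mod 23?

3

(2/23) = +1 → QR.
(12/23) = +1 → QR.
(16/23) = +1 → QR.
(20/23) = -1 → non-residue.
Total quadratic residues among the 4: 3.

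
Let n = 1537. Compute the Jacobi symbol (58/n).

0

Pull out 2: since 1537 ≡ 1 (mod 8), (2/1537) = +1.
Reciprocity: 29 ≡ 1 and 1537 ≡ 1 (mod 4), so (29/1537) = +(1537/29).
Reduce top mod 29: now compute (0/29).
Top reduces to 0: gcd > 1, so the symbol is 0.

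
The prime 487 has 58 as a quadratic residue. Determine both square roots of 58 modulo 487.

127, 360

Since 487 ≡ 3 (mod 4), a square root of 58 is 58^((487+1)/4) = 58^122 mod 487.
Repeated squaring: 58^2≡442, 58^4≡77, 58^8≡85, 58^16≡407, 58^32≡69, 58^64≡378 (mod 487).
58^122 = 58^(64+32+16+8+2) ≡ 127 (mod 487).
Check: 127² = 16129 ≡ 58 (mod 487). The two roots are 127 and 360.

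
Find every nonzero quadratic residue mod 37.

Square k = 1,…,18 (k and 37−k give the same square):
1²=1, 2²=4, 3²=9, 4²=16, 5²=25, 6²=36, 7²≡12, 8²≡27, 9²≡7, 10²≡26, 11²≡10, 12²≡33, 13²≡21, 14²≡11, 15²≡3, 16²≡34, 17²≡30, 18²≡28 (mod 37).
So the quadratic residues mod 37 are {1, 3, 4, 7, 9, 10, 11, 12, 16, 21, 25, 26, 27, 28, 30, 33, 34, 36}.

1 3 4 7 9 10 11 12 16 21 25 26 27 28 30 33 34 36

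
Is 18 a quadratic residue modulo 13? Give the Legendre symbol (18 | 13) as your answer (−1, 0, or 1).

First reduce: 18 ≡ 5 (mod 13).
Reciprocity: 5 ≡ 1 and 13 ≡ 1 (mod 4), so (5/13) = +(13/5).
Reduce top mod 5: now compute (3/5).
Reciprocity: 3 ≡ 3 and 5 ≡ 1 (mod 4), so (3/5) = +(5/3).
Reduce top mod 3: now compute (2/3).
Pull out 2: since 3 ≡ 3 (mod 8), (2/3) = -1.
Reached (1/3) = 1. Collecting the sign flips along the way, the symbol is -1.

-1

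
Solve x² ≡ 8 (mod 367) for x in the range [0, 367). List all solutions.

Since 367 ≡ 3 (mod 4), a square root of 8 is 8^((367+1)/4) = 8^92 mod 367.
Repeated squaring: 8^2≡64, 8^4≡59, 8^8≡178, 8^16≡122, 8^32≡204, 8^64≡145 (mod 367).
8^92 = 8^(64+16+8+4) ≡ 209 (mod 367).
Check: 209² = 43681 ≡ 8 (mod 367). The two roots are 158 and 209.

158, 209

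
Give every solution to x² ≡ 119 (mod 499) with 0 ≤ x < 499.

Since 499 ≡ 3 (mod 4), a square root of 119 is 119^((499+1)/4) = 119^125 mod 499.
Repeated squaring: 119^2≡189, 119^4≡292, 119^8≡434, 119^16≡233, 119^32≡397, 119^64≡424 (mod 499).
119^125 = 119^(64+32+16+8+4+1) ≡ 281 (mod 499).
Check: 281² = 78961 ≡ 119 (mod 499). The two roots are 218 and 281.

218, 281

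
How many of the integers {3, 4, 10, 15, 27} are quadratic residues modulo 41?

2

(3/41) = -1 → non-residue.
(4/41) = +1 → QR.
(10/41) = +1 → QR.
(15/41) = -1 → non-residue.
(27/41) = -1 → non-residue.
Total quadratic residues among the 5: 2.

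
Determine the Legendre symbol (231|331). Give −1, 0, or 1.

-1

Reciprocity: 231 ≡ 3 and 331 ≡ 3 (mod 4), so (231/331) = −(331/231).
Reduce top mod 231: now compute (100/231).
Pull out 2^2: since 231 ≡ 7 (mod 8), (2/231) = +1, so (2/231)^2 = +1.
Reciprocity: 25 ≡ 1 and 231 ≡ 3 (mod 4), so (25/231) = +(231/25).
Reduce top mod 25: now compute (6/25).
Pull out 2: since 25 ≡ 1 (mod 8), (2/25) = +1.
Reciprocity: 3 ≡ 3 and 25 ≡ 1 (mod 4), so (3/25) = +(25/3).
Reduce top mod 3: now compute (1/3).
Reached (1/3) = 1. Collecting the sign flips along the way, the symbol is -1.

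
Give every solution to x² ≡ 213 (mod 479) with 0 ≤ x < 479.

Since 479 ≡ 3 (mod 4), a square root of 213 is 213^((479+1)/4) = 213^120 mod 479.
Repeated squaring: 213^2≡343, 213^4≡294, 213^8≡216, 213^16≡193, 213^32≡366, 213^64≡315 (mod 479).
213^120 = 213^(64+32+16+8) ≡ 160 (mod 479).
Check: 160² = 25600 ≡ 213 (mod 479). The two roots are 160 and 319.

160, 319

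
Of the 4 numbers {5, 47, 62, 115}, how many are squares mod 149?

2

(5/149) = +1 → QR.
(47/149) = +1 → QR.
(62/149) = -1 → non-residue.
(115/149) = -1 → non-residue.
Total quadratic residues among the 4: 2.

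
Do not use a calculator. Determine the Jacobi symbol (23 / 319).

Reciprocity: 23 ≡ 3 and 319 ≡ 3 (mod 4), so (23/319) = −(319/23).
Reduce top mod 23: now compute (20/23).
Pull out 2^2: since 23 ≡ 7 (mod 8), (2/23) = +1, so (2/23)^2 = +1.
Reciprocity: 5 ≡ 1 and 23 ≡ 3 (mod 4), so (5/23) = +(23/5).
Reduce top mod 5: now compute (3/5).
Reciprocity: 3 ≡ 3 and 5 ≡ 1 (mod 4), so (3/5) = +(5/3).
Reduce top mod 3: now compute (2/3).
Pull out 2: since 3 ≡ 3 (mod 8), (2/3) = -1.
Reached (1/3) = 1. Collecting the sign flips along the way, the symbol is +1.

1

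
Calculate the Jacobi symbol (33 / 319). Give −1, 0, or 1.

Reciprocity: 33 ≡ 1 and 319 ≡ 3 (mod 4), so (33/319) = +(319/33).
Reduce top mod 33: now compute (22/33).
Pull out 2: since 33 ≡ 1 (mod 8), (2/33) = +1.
Reciprocity: 11 ≡ 3 and 33 ≡ 1 (mod 4), so (11/33) = +(33/11).
Reduce top mod 11: now compute (0/11).
Top reduces to 0: gcd > 1, so the symbol is 0.

0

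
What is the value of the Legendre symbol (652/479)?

1

First reduce: 652 ≡ 173 (mod 479).
Reciprocity: 173 ≡ 1 and 479 ≡ 3 (mod 4), so (173/479) = +(479/173).
Reduce top mod 173: now compute (133/173).
Reciprocity: 133 ≡ 1 and 173 ≡ 1 (mod 4), so (133/173) = +(173/133).
Reduce top mod 133: now compute (40/133).
Pull out 2^3: since 133 ≡ 5 (mod 8), (2/133) = -1, so (2/133)^3 = -1.
Reciprocity: 5 ≡ 1 and 133 ≡ 1 (mod 4), so (5/133) = +(133/5).
Reduce top mod 5: now compute (3/5).
Reciprocity: 3 ≡ 3 and 5 ≡ 1 (mod 4), so (3/5) = +(5/3).
Reduce top mod 3: now compute (2/3).
Pull out 2: since 3 ≡ 3 (mod 8), (2/3) = -1.
Reached (1/3) = 1. Collecting the sign flips along the way, the symbol is +1.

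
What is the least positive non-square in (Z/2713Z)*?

5

(2/2713) = +1, so 2 is a residue.
(3/2713) = +1, so 3 is a residue.
(4/2713) = +1, so 4 is a residue.
(5/2713) = −1, so 5 is the smallest positive non-residue mod 2713.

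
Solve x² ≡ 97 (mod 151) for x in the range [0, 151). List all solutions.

Since 151 ≡ 3 (mod 4), a square root of 97 is 97^((151+1)/4) = 97^38 mod 151.
Repeated squaring: 97^2≡47, 97^4≡95, 97^8≡116, 97^16≡17, 97^32≡138 (mod 151).
97^38 = 97^(32+4+2) ≡ 90 (mod 151).
Check: 90² = 8100 ≡ 97 (mod 151). The two roots are 61 and 90.

61, 90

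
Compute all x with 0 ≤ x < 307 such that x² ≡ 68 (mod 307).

36, 271

Since 307 ≡ 3 (mod 4), a square root of 68 is 68^((307+1)/4) = 68^77 mod 307.
Repeated squaring: 68^2≡19, 68^4≡54, 68^8≡153, 68^16≡77, 68^32≡96, 68^64≡6 (mod 307).
68^77 = 68^(64+8+4+1) ≡ 36 (mod 307).
Check: 36² = 1296 ≡ 68 (mod 307). The two roots are 36 and 271.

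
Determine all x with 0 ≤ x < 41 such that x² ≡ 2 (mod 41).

41 ≡ 1 (mod 4), so we find a root by search.
Trying successive values, 17² = 289 ≡ 2 (mod 41). The other root is 41 − 17 = 24.

17, 24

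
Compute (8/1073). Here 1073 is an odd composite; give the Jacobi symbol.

Pull out 2^3: since 1073 ≡ 1 (mod 8), (2/1073) = +1, so (2/1073)^3 = +1.
Reached (1/1073) = 1. Collecting the sign flips along the way, the symbol is +1.

1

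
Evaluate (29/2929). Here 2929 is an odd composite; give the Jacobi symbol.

Reciprocity: 29 ≡ 1 and 2929 ≡ 1 (mod 4), so (29/2929) = +(2929/29).
Reduce top mod 29: now compute (0/29).
Top reduces to 0: gcd > 1, so the symbol is 0.

0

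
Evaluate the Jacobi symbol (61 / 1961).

Reciprocity: 61 ≡ 1 and 1961 ≡ 1 (mod 4), so (61/1961) = +(1961/61).
Reduce top mod 61: now compute (9/61).
Reciprocity: 9 ≡ 1 and 61 ≡ 1 (mod 4), so (9/61) = +(61/9).
Reduce top mod 9: now compute (7/9).
Reciprocity: 7 ≡ 3 and 9 ≡ 1 (mod 4), so (7/9) = +(9/7).
Reduce top mod 7: now compute (2/7).
Pull out 2: since 7 ≡ 7 (mod 8), (2/7) = +1.
Reached (1/7) = 1. Collecting the sign flips along the way, the symbol is +1.

1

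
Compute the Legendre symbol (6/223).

-1

Pull out 2: since 223 ≡ 7 (mod 8), (2/223) = +1.
Reciprocity: 3 ≡ 3 and 223 ≡ 3 (mod 4), so (3/223) = −(223/3).
Reduce top mod 3: now compute (1/3).
Reached (1/3) = 1. Collecting the sign flips along the way, the symbol is -1.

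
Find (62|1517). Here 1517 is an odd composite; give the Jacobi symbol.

Pull out 2: since 1517 ≡ 5 (mod 8), (2/1517) = -1.
Reciprocity: 31 ≡ 3 and 1517 ≡ 1 (mod 4), so (31/1517) = +(1517/31).
Reduce top mod 31: now compute (29/31).
Reciprocity: 29 ≡ 1 and 31 ≡ 3 (mod 4), so (29/31) = +(31/29).
Reduce top mod 29: now compute (2/29).
Pull out 2: since 29 ≡ 5 (mod 8), (2/29) = -1.
Reached (1/29) = 1. Collecting the sign flips along the way, the symbol is +1.

1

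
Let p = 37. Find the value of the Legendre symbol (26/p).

1

Pull out 2: since 37 ≡ 5 (mod 8), (2/37) = -1.
Reciprocity: 13 ≡ 1 and 37 ≡ 1 (mod 4), so (13/37) = +(37/13).
Reduce top mod 13: now compute (11/13).
Reciprocity: 11 ≡ 3 and 13 ≡ 1 (mod 4), so (11/13) = +(13/11).
Reduce top mod 11: now compute (2/11).
Pull out 2: since 11 ≡ 3 (mod 8), (2/11) = -1.
Reached (1/11) = 1. Collecting the sign flips along the way, the symbol is +1.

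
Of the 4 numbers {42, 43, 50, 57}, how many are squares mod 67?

0

(42/67) = -1 → non-residue.
(43/67) = -1 → non-residue.
(50/67) = -1 → non-residue.
(57/67) = -1 → non-residue.
Total quadratic residues among the 4: 0.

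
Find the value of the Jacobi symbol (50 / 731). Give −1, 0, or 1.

Pull out 2: since 731 ≡ 3 (mod 8), (2/731) = -1.
Reciprocity: 25 ≡ 1 and 731 ≡ 3 (mod 4), so (25/731) = +(731/25).
Reduce top mod 25: now compute (6/25).
Pull out 2: since 25 ≡ 1 (mod 8), (2/25) = +1.
Reciprocity: 3 ≡ 3 and 25 ≡ 1 (mod 4), so (3/25) = +(25/3).
Reduce top mod 3: now compute (1/3).
Reached (1/3) = 1. Collecting the sign flips along the way, the symbol is -1.

-1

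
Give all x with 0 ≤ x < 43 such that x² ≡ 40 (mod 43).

13, 30

Since 43 ≡ 3 (mod 4), a square root of 40 is 40^((43+1)/4) = 40^11 mod 43.
Repeated squaring: 40^2≡9, 40^4≡38, 40^8≡25 (mod 43).
40^11 = 40^(8+2+1) ≡ 13 (mod 43).
Check: 13² = 169 ≡ 40 (mod 43). The two roots are 13 and 30.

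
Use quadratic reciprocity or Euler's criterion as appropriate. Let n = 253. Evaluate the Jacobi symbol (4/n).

Pull out 2^2: since 253 ≡ 5 (mod 8), (2/253) = -1, so (2/253)^2 = +1.
Reached (1/253) = 1. Collecting the sign flips along the way, the symbol is +1.

1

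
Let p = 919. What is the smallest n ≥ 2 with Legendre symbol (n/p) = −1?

(2/919) = +1, so 2 is a residue.
(3/919) = −1, so 3 is the smallest positive non-residue mod 919.

3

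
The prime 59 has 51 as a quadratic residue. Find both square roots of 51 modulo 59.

Since 59 ≡ 3 (mod 4), a square root of 51 is 51^((59+1)/4) = 51^15 mod 59.
Repeated squaring: 51^2≡5, 51^4≡25, 51^8≡35 (mod 59).
51^15 = 51^(8+4+2+1) ≡ 46 (mod 59).
Check: 46² = 2116 ≡ 51 (mod 59). The two roots are 13 and 46.

13, 46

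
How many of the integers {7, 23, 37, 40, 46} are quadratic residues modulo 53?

4

(7/53) = +1 → QR.
(23/53) = -1 → non-residue.
(37/53) = +1 → QR.
(40/53) = +1 → QR.
(46/53) = +1 → QR.
Total quadratic residues among the 5: 4.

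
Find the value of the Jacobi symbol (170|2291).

Pull out 2: since 2291 ≡ 3 (mod 8), (2/2291) = -1.
Reciprocity: 85 ≡ 1 and 2291 ≡ 3 (mod 4), so (85/2291) = +(2291/85).
Reduce top mod 85: now compute (81/85).
Reciprocity: 81 ≡ 1 and 85 ≡ 1 (mod 4), so (81/85) = +(85/81).
Reduce top mod 81: now compute (4/81).
Pull out 2^2: since 81 ≡ 1 (mod 8), (2/81) = +1, so (2/81)^2 = +1.
Reached (1/81) = 1. Collecting the sign flips along the way, the symbol is -1.

-1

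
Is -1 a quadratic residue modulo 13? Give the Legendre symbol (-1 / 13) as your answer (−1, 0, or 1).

Euler's criterion: (-1/13) ≡ 12^6 (mod 13).
12^2 ≡ 1 (mod 13)
12^4 ≡ 1 (mod 13)
12^6 = 12^(4+2) ≡ 1 (mod 13).
Result is 1, so (-1/13) = 1.

1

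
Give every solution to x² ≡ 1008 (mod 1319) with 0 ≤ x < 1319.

251, 1068

Since 1319 ≡ 3 (mod 4), a square root of 1008 is 1008^((1319+1)/4) = 1008^330 mod 1319.
Repeated squaring: 1008^2≡434, 1008^4≡1058, 1008^8≡852, 1008^16≡454, 1008^32≡352, 1008^64≡1237, 1008^128≡129, 1008^256≡813 (mod 1319).
1008^330 = 1008^(256+64+8+2) ≡ 1068 (mod 1319).
Check: 1068² = 1140624 ≡ 1008 (mod 1319). The two roots are 251 and 1068.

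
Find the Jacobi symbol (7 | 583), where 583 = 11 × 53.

Reciprocity: 7 ≡ 3 and 583 ≡ 3 (mod 4), so (7/583) = −(583/7).
Reduce top mod 7: now compute (2/7).
Pull out 2: since 7 ≡ 7 (mod 8), (2/7) = +1.
Reached (1/7) = 1. Collecting the sign flips along the way, the symbol is -1.

-1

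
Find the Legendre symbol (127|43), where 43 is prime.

Euler's criterion: (127/43) ≡ 41^21 (mod 43).
41^2 ≡ 4 (mod 43)
41^4 ≡ 16 (mod 43)
41^8 ≡ 41 (mod 43)
41^16 ≡ 4 (mod 43)
41^21 = 41^(16+4+1) ≡ 1 (mod 43).
Result is 1, so (127/43) = 1.

1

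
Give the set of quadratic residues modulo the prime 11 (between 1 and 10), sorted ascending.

1, 3, 4, 5, 9

Square k = 1,…,5 (k and 11−k give the same square):
1²=1, 2²=4, 3²=9, 4²≡5, 5²≡3 (mod 11).
So the quadratic residues mod 11 are {1, 3, 4, 5, 9}.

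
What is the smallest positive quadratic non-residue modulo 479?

13

(2/479) = +1, so 2 is a residue.
(3/479) = +1, so 3 is a residue.
(4/479) = +1, so 4 is a residue.
(5/479) = +1, so 5 is a residue.
(6/479) = +1, so 6 is a residue.
(7/479) = +1, so 7 is a residue.
(8/479) = +1, so 8 is a residue.
(9/479) = +1, so 9 is a residue.
(10/479) = +1, so 10 is a residue.
(11/479) = +1, so 11 is a residue.
(12/479) = +1, so 12 is a residue.
(13/479) = −1, so 13 is the smallest positive non-residue mod 479.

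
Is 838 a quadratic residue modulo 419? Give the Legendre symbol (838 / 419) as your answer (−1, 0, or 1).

0

First reduce: 838 ≡ 0 (mod 419).
Top reduces to 0: gcd > 1, so the symbol is 0.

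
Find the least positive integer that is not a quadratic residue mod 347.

(2/347) = −1, so 2 is the smallest positive non-residue mod 347.

2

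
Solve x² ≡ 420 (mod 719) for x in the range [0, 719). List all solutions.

Since 719 ≡ 3 (mod 4), a square root of 420 is 420^((719+1)/4) = 420^180 mod 719.
Repeated squaring: 420^2≡245, 420^4≡348, 420^8≡312, 420^16≡279, 420^32≡189, 420^64≡490, 420^128≡673 (mod 719).
420^180 = 420^(128+32+16+4) ≡ 375 (mod 719).
Check: 375² = 140625 ≡ 420 (mod 719). The two roots are 344 and 375.

344, 375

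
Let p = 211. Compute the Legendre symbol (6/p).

1

Euler's criterion: (6/211) ≡ 6^105 (mod 211).
6^2 ≡ 36 (mod 211)
6^4 ≡ 30 (mod 211)
6^8 ≡ 56 (mod 211)
6^16 ≡ 182 (mod 211)
6^32 ≡ 208 (mod 211)
6^64 ≡ 9 (mod 211)
6^105 = 6^(64+32+8+1) ≡ 1 (mod 211).
Result is 1, so (6/211) = 1.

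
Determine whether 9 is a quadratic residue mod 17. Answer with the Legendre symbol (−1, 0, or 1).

Reciprocity: 9 ≡ 1 and 17 ≡ 1 (mod 4), so (9/17) = +(17/9).
Reduce top mod 9: now compute (8/9).
Pull out 2^3: since 9 ≡ 1 (mod 8), (2/9) = +1, so (2/9)^3 = +1.
Reached (1/9) = 1. Collecting the sign flips along the way, the symbol is +1.

1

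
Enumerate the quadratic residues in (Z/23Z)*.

1 2 3 4 6 8 9 12 13 16 18

Square k = 1,…,11 (k and 23−k give the same square):
1²=1, 2²=4, 3²=9, 4²=16, 5²≡2, 6²≡13, 7²≡3, 8²≡18, 9²≡12, 10²≡8, 11²≡6 (mod 23).
So the quadratic residues mod 23 are {1, 2, 3, 4, 6, 8, 9, 12, 13, 16, 18}.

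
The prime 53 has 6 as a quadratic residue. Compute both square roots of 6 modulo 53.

53 ≡ 1 (mod 4), so we find a root by search.
Trying successive values, 18² = 324 ≡ 6 (mod 53). The other root is 53 − 18 = 35.

18, 35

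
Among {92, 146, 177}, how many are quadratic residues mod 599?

(92/599) = -1 → non-residue.
(146/599) = -1 → non-residue.
(177/599) = -1 → non-residue.
Total quadratic residues among the 3: 0.

0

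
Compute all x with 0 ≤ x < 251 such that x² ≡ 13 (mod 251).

55, 196

Since 251 ≡ 3 (mod 4), a square root of 13 is 13^((251+1)/4) = 13^63 mod 251.
Repeated squaring: 13^2≡169, 13^4≡198, 13^8≡48, 13^16≡45, 13^32≡17 (mod 251).
13^63 = 13^(32+16+8+4+2+1) ≡ 196 (mod 251).
Check: 196² = 38416 ≡ 13 (mod 251). The two roots are 55 and 196.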